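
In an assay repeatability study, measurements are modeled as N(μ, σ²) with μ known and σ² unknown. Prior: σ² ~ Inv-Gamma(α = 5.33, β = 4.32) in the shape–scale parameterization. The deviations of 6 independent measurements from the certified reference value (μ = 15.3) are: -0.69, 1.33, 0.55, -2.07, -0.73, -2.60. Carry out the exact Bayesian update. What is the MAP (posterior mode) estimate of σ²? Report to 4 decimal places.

With known mean μ and an Inverse-Gamma(α, β) prior on σ², the Normal likelihood is conjugate: posterior is Inv-Gamma(α + n/2, β + Σ(xᵢ−μ)²/2).
Σ(xᵢ−μ)² = (-0.69)² + (1.33)² + (0.55)² + (-2.07)² + (-0.73)² + (-2.60)² = 14.1253.
Posterior: Inv-Gamma(5.33 + 6/2, 4.32 + 14.1253/2) = Inv-Gamma(8.33, 11.38265).
Mode = β/(α+1) = 11.38265/9.33 = 1.2200.

1.2200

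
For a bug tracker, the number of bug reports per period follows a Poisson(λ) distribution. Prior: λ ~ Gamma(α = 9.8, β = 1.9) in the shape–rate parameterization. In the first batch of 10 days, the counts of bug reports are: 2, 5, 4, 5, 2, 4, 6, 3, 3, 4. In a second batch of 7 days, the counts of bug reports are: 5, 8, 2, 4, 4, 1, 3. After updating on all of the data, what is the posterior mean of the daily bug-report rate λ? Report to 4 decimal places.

With a Gamma(shape α, rate β) prior, the Poisson likelihood is conjugate: the posterior is Gamma(α + ΣXᵢ, β + n).
Batch 1: sum of counts S = 38 over n = 10 days.
After batch 1: Gamma(α+S, β+n) = Gamma(9.8+38, 1.9+10) = Gamma(47.8, 11.9).
Batch 2: sum of counts S = 27 over n = 7 days.
After batch 2: Gamma(α+S, β+n) = Gamma(47.8+27, 11.9+7) = Gamma(74.8, 18.9).
Posterior mean = α/β = 74.8/18.9 = 3.9577.

3.9577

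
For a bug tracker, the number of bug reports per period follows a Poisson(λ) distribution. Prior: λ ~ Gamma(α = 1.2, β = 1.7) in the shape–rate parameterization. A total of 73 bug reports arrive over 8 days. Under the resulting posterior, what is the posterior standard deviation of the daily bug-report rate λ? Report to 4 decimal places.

With a Gamma(shape α, rate β) prior, the Poisson likelihood is conjugate: the posterior is Gamma(α + ΣXᵢ, β + n).
Posterior: Gamma(α+S, β+n) = Gamma(1.2+73, 1.7+8) = Gamma(74.2, 9.7).
SD = √α/β = √74.2/9.7 = 0.8880.

0.8880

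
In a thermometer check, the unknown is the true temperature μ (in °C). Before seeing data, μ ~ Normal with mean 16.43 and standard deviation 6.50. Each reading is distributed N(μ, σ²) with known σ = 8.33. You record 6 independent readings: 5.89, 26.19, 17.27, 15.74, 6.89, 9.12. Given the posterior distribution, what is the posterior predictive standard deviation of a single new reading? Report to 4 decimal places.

8.8582

For Normal data with known variance σ², a Normal(μ₀, σ₀²) prior on μ is conjugate. Posterior precision = 1/σ₀² + n/σ²; posterior mean is the precision-weighted average of μ₀ and x̄.
σ₀² = 6.50² = 42.25, σ² = 8.33² = 69.3889; σ² + n·σ₀² = 69.3889 + 6·42.25 = 322.8889.
Posterior precision = 1/σ₀² + n/σ² = 1/42.25 + 6/69.3889 = (σ² + n·σ₀²)/(σ₀²σ²) = 322.8889/(42.25·69.3889); posterior variance σₙ² = σ₀²σ²/(σ² + n·σ₀²) = 42.25·69.3889/322.8889 = 9.079535.
Predictive variance for one new observation = σₙ² + σ² = 42.25·69.3889/322.8889 + 69.3889 = σ²·(σ₀² + 322.8889)/322.8889 = 69.3889·365.1389/322.8889 = 78.468435; SD = √(69.3889·365.1389/322.8889) = 8.8582.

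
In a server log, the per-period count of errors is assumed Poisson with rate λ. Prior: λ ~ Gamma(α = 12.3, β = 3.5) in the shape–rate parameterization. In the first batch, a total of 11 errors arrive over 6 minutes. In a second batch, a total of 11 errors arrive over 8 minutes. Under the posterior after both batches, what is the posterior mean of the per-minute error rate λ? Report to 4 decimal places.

With a Gamma(shape α, rate β) prior, the Poisson likelihood is conjugate: the posterior is Gamma(α + ΣXᵢ, β + n).
After batch 1: Gamma(α+S, β+n) = Gamma(12.3+11, 3.5+6) = Gamma(23.3, 9.5).
After batch 2: Gamma(α+S, β+n) = Gamma(23.3+11, 9.5+8) = Gamma(34.3, 17.5).
Posterior mean = α/β = 34.3/17.5 = 1.9600.

1.9600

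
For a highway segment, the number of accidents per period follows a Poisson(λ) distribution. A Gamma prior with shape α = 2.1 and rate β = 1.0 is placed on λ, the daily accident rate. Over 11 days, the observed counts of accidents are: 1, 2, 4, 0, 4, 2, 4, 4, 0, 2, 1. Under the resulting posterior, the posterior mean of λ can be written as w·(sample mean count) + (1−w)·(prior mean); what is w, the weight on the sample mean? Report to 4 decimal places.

0.9167

With a Gamma(shape α, rate β) prior, the Poisson likelihood is conjugate: the posterior is Gamma(α + ΣXᵢ, β + n).
Posterior mean = (α₀+S)/(β₀+n) = [n/(β₀+n)]·(S/n) + [β₀/(β₀+n)]·(α₀/β₀), so only n and β₀ enter the weight.
Weight on data w = n/(β₀+n) = 11/(1.0+11) = 11/12.0 = 0.9167.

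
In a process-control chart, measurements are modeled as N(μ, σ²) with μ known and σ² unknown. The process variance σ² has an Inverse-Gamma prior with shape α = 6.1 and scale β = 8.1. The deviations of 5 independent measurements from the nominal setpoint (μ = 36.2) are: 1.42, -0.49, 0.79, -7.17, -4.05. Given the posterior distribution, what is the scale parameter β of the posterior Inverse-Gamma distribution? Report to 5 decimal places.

With known mean μ and an Inverse-Gamma(α, β) prior on σ², the Normal likelihood is conjugate: posterior is Inv-Gamma(α + n/2, β + Σ(xᵢ−μ)²/2).
Σ(xᵢ−μ)² = (1.42)² + (-0.49)² + (0.79)² + (-7.17)² + (-4.05)² = 70.6920.
Posterior: Inv-Gamma(6.1 + 5/2, 8.1 + 70.6920/2) = Inv-Gamma(8.60, 43.44600).
Posterior β = 43.44600.

43.44600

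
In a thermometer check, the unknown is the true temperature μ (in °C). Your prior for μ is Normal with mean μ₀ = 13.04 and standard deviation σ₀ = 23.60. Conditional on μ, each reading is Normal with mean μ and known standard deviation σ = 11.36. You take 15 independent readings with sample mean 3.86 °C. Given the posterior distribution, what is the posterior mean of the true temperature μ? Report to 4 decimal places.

3.9996

For Normal data with known variance σ², a Normal(μ₀, σ₀²) prior on μ is conjugate. Posterior precision = 1/σ₀² + n/σ²; posterior mean is the precision-weighted average of μ₀ and x̄.
n·x̄ = 15·3.86 = 57.9.
σ₀² = 23.60² = 556.96, σ² = 11.36² = 129.0496; σ² + n·σ₀² = 129.0496 + 15·556.96 = 8483.4496.
Posterior mean = (μ₀/σ₀² + n·x̄/σ²)/(1/σ₀² + n/σ²) = (σ²·μ₀ + σ₀²·n·x̄)/(σ² + n·σ₀²) = (129.0496·13.04 + 556.96·57.9)/8483.4496 = 33930.790784/8483.4496 = 3.9996.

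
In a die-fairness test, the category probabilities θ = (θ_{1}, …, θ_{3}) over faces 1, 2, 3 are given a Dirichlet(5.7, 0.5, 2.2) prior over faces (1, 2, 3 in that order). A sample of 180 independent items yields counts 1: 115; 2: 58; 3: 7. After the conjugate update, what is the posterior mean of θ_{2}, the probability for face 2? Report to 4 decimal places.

The Dirichlet prior is conjugate to the Multinomial likelihood: each posterior αⱼ = prior αⱼ + observed count nⱼ.
Posterior concentration: (120.7, 58.5, 9.2), total = 188.4.
E[θ_{2}|data] = α_{2}/Σα = 58.5/188.4 = 0.3105.

0.3105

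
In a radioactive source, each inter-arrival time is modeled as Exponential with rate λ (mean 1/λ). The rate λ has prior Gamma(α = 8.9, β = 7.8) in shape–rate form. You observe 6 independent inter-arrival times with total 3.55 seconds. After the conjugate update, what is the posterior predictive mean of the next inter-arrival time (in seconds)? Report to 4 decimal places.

0.8165

With a Gamma(shape α, rate β) prior on the exponential rate λ, the posterior after n observations with total T = Σxᵢ is Gamma(α+n, β+T).
Posterior: Gamma(8.9+6, 7.8+3.55) = Gamma(14.9, 11.35).
The predictive distribution for the next observation is Lomax; its mean is β/(α−1) = 11.35/13.9 = 0.8165.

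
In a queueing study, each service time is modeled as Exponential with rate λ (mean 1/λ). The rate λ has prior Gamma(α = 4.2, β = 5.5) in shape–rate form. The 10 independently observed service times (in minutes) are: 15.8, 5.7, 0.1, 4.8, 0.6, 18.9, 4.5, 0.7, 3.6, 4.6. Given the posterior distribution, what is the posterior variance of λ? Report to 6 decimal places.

0.003382

With a Gamma(shape α, rate β) prior on the exponential rate λ, the posterior after n observations with total T = Σxᵢ is Gamma(α+n, β+T).
Sum of observations T = 59.3 minutes; n = 10.
Posterior: Gamma(4.2+10, 5.5+59.3) = Gamma(14.2, 64.8).
Var = α/β² = 0.003382.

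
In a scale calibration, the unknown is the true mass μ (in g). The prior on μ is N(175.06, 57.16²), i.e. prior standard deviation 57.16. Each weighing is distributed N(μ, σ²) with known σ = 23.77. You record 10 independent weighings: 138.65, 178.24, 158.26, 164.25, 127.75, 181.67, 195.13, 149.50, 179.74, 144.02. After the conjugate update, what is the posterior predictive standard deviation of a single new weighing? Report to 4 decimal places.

24.9109

For Normal data with known variance σ², a Normal(μ₀, σ₀²) prior on μ is conjugate. Posterior precision = 1/σ₀² + n/σ²; posterior mean is the precision-weighted average of μ₀ and x̄.
σ₀² = 57.16² = 3267.2656, σ² = 23.77² = 565.0129; σ² + n·σ₀² = 565.0129 + 10·3267.2656 = 33237.6689.
Posterior precision = 1/σ₀² + n/σ² = 1/3267.2656 + 10/565.0129 = (σ² + n·σ₀²)/(σ₀²σ²) = 33237.6689/(3267.2656·565.0129); posterior variance σₙ² = σ₀²σ²/(σ² + n·σ₀²) = 3267.2656·565.0129/33237.6689 = 55.540815.
Predictive variance for one new observation = σₙ² + σ² = 3267.2656·565.0129/33237.6689 + 565.0129 = σ²·(σ₀² + 33237.6689)/33237.6689 = 565.0129·36504.9345/33237.6689 = 620.553715; SD = √(565.0129·36504.9345/33237.6689) = 24.9109.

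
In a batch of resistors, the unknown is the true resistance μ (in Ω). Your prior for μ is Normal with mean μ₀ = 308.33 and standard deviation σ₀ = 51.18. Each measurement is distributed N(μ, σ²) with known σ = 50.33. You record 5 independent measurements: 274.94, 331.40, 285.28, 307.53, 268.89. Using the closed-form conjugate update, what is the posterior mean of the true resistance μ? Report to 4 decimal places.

For Normal data with known variance σ², a Normal(μ₀, σ₀²) prior on μ is conjugate. Posterior precision = 1/σ₀² + n/σ²; posterior mean is the precision-weighted average of μ₀ and x̄.
Σxᵢ = 274.94 + 331.40 + 285.28 + 307.53 + 268.89 = 1468.04, so n·x̄ = 1468.04.
σ₀² = 51.18² = 2619.3924, σ² = 50.33² = 2533.1089; σ² + n·σ₀² = 2533.1089 + 5·2619.3924 = 15630.0709.
Posterior mean = (μ₀/σ₀² + n·x̄/σ²)/(1/σ₀² + n/σ²) = (σ²·μ₀ + σ₀²·n·x̄)/(σ² + n·σ₀²) = (2533.1089·308.33 + 2619.3924·1468.04)/15630.0709 = 4626406.286033/15630.0709 = 295.9939.

295.9939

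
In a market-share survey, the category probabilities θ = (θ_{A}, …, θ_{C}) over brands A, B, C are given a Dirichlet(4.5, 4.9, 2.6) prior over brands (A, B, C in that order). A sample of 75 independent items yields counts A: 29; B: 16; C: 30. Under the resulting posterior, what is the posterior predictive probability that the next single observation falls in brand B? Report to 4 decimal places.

0.2402

The Dirichlet prior is conjugate to the Multinomial likelihood: each posterior αⱼ = prior αⱼ + observed count nⱼ.
Posterior concentration: (33.5, 20.9, 32.6), total = 87.0.
P(next = B | data) = α_{B}/Σα = 0.2402.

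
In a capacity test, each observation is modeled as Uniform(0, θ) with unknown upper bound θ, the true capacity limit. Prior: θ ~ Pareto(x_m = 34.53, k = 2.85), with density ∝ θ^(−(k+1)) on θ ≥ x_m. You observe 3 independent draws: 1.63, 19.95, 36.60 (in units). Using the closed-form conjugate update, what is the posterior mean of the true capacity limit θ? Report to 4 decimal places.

A Pareto(scale x_m, shape k) prior on the upper bound θ of Uniform(0, θ) is conjugate: posterior is Pareto(max(x_m, max xᵢ), k + n).
Sample maximum = 36.60; prior scale x_m = 34.53 → posterior scale = max = 36.60.
Posterior shape = 2.85 + 3 = 5.85.
E[θ|data] = k·x_m/(k−1) = 5.85·36.60/4.85 = 44.1464.

44.1464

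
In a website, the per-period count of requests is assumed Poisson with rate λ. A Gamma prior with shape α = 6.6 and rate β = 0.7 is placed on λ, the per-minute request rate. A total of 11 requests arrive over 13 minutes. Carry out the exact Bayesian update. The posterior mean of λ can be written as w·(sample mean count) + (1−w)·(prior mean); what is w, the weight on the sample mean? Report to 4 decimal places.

With a Gamma(shape α, rate β) prior, the Poisson likelihood is conjugate: the posterior is Gamma(α + ΣXᵢ, β + n).
Posterior mean = (α₀+S)/(β₀+n) = [n/(β₀+n)]·(S/n) + [β₀/(β₀+n)]·(α₀/β₀), so only n and β₀ enter the weight.
Weight on data w = n/(β₀+n) = 13/(0.7+13) = 13/13.7 = 0.9489.

0.9489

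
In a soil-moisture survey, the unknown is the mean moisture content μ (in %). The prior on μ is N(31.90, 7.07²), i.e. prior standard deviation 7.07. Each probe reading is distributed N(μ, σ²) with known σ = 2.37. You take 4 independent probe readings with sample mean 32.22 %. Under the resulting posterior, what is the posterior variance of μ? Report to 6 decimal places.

1.365854

For Normal data with known variance σ², a Normal(μ₀, σ₀²) prior on μ is conjugate. Posterior precision = 1/σ₀² + n/σ²; posterior mean is the precision-weighted average of μ₀ and x̄.
σ₀² = 7.07² = 49.9849, σ² = 2.37² = 5.6169; σ² + n·σ₀² = 5.6169 + 4·49.9849 = 205.5565.
Posterior precision = 1/σ₀² + n/σ² = 1/49.9849 + 4/5.6169 = (σ² + n·σ₀²)/(σ₀²σ²) = 205.5565/(49.9849·5.6169); posterior variance σₙ² = σ₀²σ²/(σ² + n·σ₀²) = 49.9849·5.6169/205.5565 = 1.365854.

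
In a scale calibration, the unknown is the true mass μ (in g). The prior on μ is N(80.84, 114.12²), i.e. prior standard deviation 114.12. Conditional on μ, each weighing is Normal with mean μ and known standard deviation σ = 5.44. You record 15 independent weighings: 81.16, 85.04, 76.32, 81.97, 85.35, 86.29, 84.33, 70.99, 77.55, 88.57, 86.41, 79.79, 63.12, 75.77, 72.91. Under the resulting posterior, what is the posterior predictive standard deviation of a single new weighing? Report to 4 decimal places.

5.6184

For Normal data with known variance σ², a Normal(μ₀, σ₀²) prior on μ is conjugate. Posterior precision = 1/σ₀² + n/σ²; posterior mean is the precision-weighted average of μ₀ and x̄.
σ₀² = 114.12² = 13023.3744, σ² = 5.44² = 29.5936; σ² + n·σ₀² = 29.5936 + 15·13023.3744 = 195380.2096.
Posterior precision = 1/σ₀² + n/σ² = 1/13023.3744 + 15/29.5936 = (σ² + n·σ₀²)/(σ₀²σ²) = 195380.2096/(13023.3744·29.5936); posterior variance σₙ² = σ₀²σ²/(σ² + n·σ₀²) = 13023.3744·29.5936/195380.2096 = 1.972608.
Predictive variance for one new observation = σₙ² + σ² = 13023.3744·29.5936/195380.2096 + 29.5936 = σ²·(σ₀² + 195380.2096)/195380.2096 = 29.5936·208403.584/195380.2096 = 31.566208; SD = √(29.5936·208403.584/195380.2096) = 5.6184.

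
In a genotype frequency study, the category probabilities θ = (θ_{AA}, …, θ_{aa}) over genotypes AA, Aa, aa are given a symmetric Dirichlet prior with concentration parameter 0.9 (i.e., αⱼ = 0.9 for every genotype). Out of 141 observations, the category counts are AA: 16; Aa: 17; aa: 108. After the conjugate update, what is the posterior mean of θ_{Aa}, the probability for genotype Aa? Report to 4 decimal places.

The Dirichlet prior is conjugate to the Multinomial likelihood: each posterior αⱼ = prior αⱼ + observed count nⱼ.
Posterior concentration: (16.9, 17.9, 108.9), total = 143.7.
E[θ_{Aa}|data] = α_{Aa}/Σα = 17.9/143.7 = 0.1246.

0.1246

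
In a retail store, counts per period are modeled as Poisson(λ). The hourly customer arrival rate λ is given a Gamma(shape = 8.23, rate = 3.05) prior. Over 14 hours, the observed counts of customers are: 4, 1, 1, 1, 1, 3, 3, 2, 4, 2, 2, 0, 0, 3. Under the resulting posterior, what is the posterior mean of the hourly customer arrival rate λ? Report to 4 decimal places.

2.0663

With a Gamma(shape α, rate β) prior, the Poisson likelihood is conjugate: the posterior is Gamma(α + ΣXᵢ, β + n).
Sum of counts S = 27 over n = 14 hours.
Posterior: Gamma(α+S, β+n) = Gamma(8.23+27, 3.05+14) = Gamma(35.23, 17.05).
Posterior mean = α/β = 35.23/17.05 = 2.0663.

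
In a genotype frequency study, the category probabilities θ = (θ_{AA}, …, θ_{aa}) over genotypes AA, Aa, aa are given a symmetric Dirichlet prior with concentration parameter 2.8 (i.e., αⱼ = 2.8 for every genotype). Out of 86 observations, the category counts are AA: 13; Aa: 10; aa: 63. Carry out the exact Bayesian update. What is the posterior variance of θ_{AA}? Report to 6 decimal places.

The Dirichlet prior is conjugate to the Multinomial likelihood: each posterior αⱼ = prior αⱼ + observed count nⱼ.
Posterior concentration: (15.8, 12.8, 65.8), total = 94.4.
Var[θ_j] = α_j(Σα−α_j)/((Σα)²(Σα+1)) = 15.8·78.6/(94.4²·95.4) = 0.001461.

0.001461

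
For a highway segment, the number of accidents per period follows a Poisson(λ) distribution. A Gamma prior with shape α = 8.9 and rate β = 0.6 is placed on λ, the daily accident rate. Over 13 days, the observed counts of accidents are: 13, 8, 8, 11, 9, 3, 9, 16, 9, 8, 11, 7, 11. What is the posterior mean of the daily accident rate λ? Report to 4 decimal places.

9.6985

With a Gamma(shape α, rate β) prior, the Poisson likelihood is conjugate: the posterior is Gamma(α + ΣXᵢ, β + n).
Sum of counts S = 123 over n = 13 days.
Posterior: Gamma(α+S, β+n) = Gamma(8.9+123, 0.6+13) = Gamma(131.9, 13.6).
Posterior mean = α/β = 131.9/13.6 = 9.6985.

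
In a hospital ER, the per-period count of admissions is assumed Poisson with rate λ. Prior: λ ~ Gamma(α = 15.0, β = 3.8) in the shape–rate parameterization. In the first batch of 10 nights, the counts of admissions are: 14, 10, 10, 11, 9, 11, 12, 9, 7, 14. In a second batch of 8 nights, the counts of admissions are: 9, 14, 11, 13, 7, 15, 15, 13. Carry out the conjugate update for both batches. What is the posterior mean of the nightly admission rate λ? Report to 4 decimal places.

10.0459

With a Gamma(shape α, rate β) prior, the Poisson likelihood is conjugate: the posterior is Gamma(α + ΣXᵢ, β + n).
Batch 1: sum of counts S = 107 over n = 10 nights.
After batch 1: Gamma(α+S, β+n) = Gamma(15.0+107, 3.8+10) = Gamma(122.0, 13.8).
Batch 2: sum of counts S = 97 over n = 8 nights.
After batch 2: Gamma(α+S, β+n) = Gamma(122.0+97, 13.8+8) = Gamma(219.0, 21.8).
Posterior mean = α/β = 219.0/21.8 = 10.0459.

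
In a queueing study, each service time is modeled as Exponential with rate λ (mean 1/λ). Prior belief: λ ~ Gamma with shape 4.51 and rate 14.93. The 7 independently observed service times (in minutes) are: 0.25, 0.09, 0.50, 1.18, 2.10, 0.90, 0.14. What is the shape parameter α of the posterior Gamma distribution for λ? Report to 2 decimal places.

With a Gamma(shape α, rate β) prior on the exponential rate λ, the posterior after n observations with total T = Σxᵢ is Gamma(α+n, β+T).
Sum of observations T = 5.16 minutes; n = 7.
Posterior: Gamma(4.51+7, 14.93+5.16) = Gamma(11.51, 20.09).
Posterior α = 11.51.

11.51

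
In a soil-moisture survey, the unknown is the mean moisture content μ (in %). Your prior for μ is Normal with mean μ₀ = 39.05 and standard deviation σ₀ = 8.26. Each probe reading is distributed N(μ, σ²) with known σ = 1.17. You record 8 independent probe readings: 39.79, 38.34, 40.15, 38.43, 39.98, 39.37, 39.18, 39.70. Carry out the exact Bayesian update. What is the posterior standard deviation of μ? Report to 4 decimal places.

For Normal data with known variance σ², a Normal(μ₀, σ₀²) prior on μ is conjugate. Posterior precision = 1/σ₀² + n/σ²; posterior mean is the precision-weighted average of μ₀ and x̄.
σ₀² = 8.26² = 68.2276, σ² = 1.17² = 1.3689; σ² + n·σ₀² = 1.3689 + 8·68.2276 = 547.1897.
Posterior precision = 1/σ₀² + n/σ² = 1/68.2276 + 8/1.3689 = (σ² + n·σ₀²)/(σ₀²σ²) = 547.1897/(68.2276·1.3689); posterior variance σₙ² = σ₀²σ²/(σ² + n·σ₀²) = 68.2276·1.3689/547.1897 = 0.170684.
Posterior SD = √σₙ² = √(68.2276·1.3689/547.1897) = 0.4131.

0.4131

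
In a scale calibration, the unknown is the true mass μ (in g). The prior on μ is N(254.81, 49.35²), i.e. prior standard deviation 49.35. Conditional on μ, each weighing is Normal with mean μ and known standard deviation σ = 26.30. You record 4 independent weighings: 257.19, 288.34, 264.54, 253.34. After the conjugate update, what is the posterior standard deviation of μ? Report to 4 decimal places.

12.7066

For Normal data with known variance σ², a Normal(μ₀, σ₀²) prior on μ is conjugate. Posterior precision = 1/σ₀² + n/σ²; posterior mean is the precision-weighted average of μ₀ and x̄.
σ₀² = 49.35² = 2435.4225, σ² = 26.30² = 691.69; σ² + n·σ₀² = 691.69 + 4·2435.4225 = 10433.38.
Posterior precision = 1/σ₀² + n/σ² = 1/2435.4225 + 4/691.69 = (σ² + n·σ₀²)/(σ₀²σ²) = 10433.38/(2435.4225·691.69); posterior variance σₙ² = σ₀²σ²/(σ² + n·σ₀²) = 2435.4225·691.69/10433.38 = 161.458452.
Posterior SD = √σₙ² = √(2435.4225·691.69/10433.38) = 12.7066.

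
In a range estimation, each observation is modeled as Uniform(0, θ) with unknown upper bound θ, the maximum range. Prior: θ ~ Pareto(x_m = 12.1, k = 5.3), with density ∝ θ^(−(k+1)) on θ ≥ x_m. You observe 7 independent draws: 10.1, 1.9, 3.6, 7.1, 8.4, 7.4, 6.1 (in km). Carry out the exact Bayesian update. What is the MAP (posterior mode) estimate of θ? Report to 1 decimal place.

A Pareto(scale x_m, shape k) prior on the upper bound θ of Uniform(0, θ) is conjugate: posterior is Pareto(max(x_m, max xᵢ), k + n).
Sample maximum = 10.1; prior scale x_m = 12.1 → posterior scale = max = 12.1.
Posterior shape = 5.3 + 7 = 12.3.
The Pareto density is decreasing on [x_m, ∞), so the mode is x_m = 12.1.

12.1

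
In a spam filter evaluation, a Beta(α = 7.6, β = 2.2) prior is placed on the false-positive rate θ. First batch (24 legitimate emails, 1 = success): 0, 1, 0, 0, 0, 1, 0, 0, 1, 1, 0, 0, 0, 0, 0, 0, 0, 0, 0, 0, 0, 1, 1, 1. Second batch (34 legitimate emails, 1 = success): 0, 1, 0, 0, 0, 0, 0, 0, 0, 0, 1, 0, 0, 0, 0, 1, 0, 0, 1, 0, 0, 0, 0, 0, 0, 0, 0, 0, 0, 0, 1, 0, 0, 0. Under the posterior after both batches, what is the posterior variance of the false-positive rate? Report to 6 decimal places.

0.002987

The Beta prior is conjugate to a Binomial/Bernoulli likelihood; the update adds successes to α and failures to β.
After batch 1: Beta(7.6+7, 2.2+17) = Beta(14.6, 19.2).
After batch 2: Beta(14.6+5, 19.2+29) = Beta(19.6, 48.2).
Var = αβ/((α+β)²(α+β+1)) = 19.6·48.2/(67.8²·68.8) = 0.002987.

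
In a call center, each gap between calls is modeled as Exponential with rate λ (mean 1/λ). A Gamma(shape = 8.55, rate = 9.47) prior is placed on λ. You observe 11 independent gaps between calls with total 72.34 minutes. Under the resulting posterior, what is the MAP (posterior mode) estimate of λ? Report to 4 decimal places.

0.2267

With a Gamma(shape α, rate β) prior on the exponential rate λ, the posterior after n observations with total T = Σxᵢ is Gamma(α+n, β+T).
Posterior: Gamma(8.55+11, 9.47+72.34) = Gamma(19.55, 81.81).
Mode = (α−1)/β = 0.2267.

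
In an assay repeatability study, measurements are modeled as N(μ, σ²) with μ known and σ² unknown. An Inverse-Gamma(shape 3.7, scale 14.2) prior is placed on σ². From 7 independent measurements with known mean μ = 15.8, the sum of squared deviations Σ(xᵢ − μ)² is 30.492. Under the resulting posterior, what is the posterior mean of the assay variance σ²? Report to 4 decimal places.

With known mean μ and an Inverse-Gamma(α, β) prior on σ², the Normal likelihood is conjugate: posterior is Inv-Gamma(α + n/2, β + Σ(xᵢ−μ)²/2).
Posterior: Inv-Gamma(3.7 + 7/2, 14.2 + 30.492/2) = Inv-Gamma(7.20, 29.4460).
E[σ²|data] = β/(α−1) = 29.4460/6.20 = 4.7494.

4.7494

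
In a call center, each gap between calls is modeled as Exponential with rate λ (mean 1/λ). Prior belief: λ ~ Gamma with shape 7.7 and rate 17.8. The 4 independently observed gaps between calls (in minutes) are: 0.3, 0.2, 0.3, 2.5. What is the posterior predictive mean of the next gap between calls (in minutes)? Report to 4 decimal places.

1.9720

With a Gamma(shape α, rate β) prior on the exponential rate λ, the posterior after n observations with total T = Σxᵢ is Gamma(α+n, β+T).
Sum of observations T = 3.3 minutes; n = 4.
Posterior: Gamma(7.7+4, 17.8+3.3) = Gamma(11.7, 21.1).
The predictive distribution for the next observation is Lomax; its mean is β/(α−1) = 21.1/10.7 = 1.9720.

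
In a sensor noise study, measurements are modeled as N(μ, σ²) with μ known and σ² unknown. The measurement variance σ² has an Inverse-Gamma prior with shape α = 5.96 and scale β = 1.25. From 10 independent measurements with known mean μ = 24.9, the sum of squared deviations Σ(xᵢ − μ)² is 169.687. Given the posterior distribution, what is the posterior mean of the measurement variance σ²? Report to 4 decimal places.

With known mean μ and an Inverse-Gamma(α, β) prior on σ², the Normal likelihood is conjugate: posterior is Inv-Gamma(α + n/2, β + Σ(xᵢ−μ)²/2).
Posterior: Inv-Gamma(5.96 + 10/2, 1.25 + 169.687/2) = Inv-Gamma(10.96, 86.0935).
E[σ²|data] = β/(α−1) = 86.0935/9.96 = 8.6439.

8.6439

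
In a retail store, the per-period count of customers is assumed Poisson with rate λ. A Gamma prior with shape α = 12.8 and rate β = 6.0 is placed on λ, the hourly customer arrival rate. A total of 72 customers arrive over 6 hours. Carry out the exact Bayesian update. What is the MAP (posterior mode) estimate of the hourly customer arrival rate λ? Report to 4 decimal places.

With a Gamma(shape α, rate β) prior, the Poisson likelihood is conjugate: the posterior is Gamma(α + ΣXᵢ, β + n).
Posterior: Gamma(α+S, β+n) = Gamma(12.8+72, 6.0+6) = Gamma(84.8, 12.0).
Mode of Gamma(α,β) for α≥1 is (α−1)/β = 83.8/12.0 = 6.9833.

6.9833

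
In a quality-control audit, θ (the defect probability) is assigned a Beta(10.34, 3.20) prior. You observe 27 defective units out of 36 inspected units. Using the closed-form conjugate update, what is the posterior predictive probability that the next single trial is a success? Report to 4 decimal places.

0.7537

The Beta prior is conjugate to a Binomial/Bernoulli likelihood; the update adds successes to α and failures to β.
Posterior: Beta(α+k, β+n−k) = Beta(10.34+27, 3.20+9) = Beta(37.34, 12.20).
For a single future Bernoulli trial, P(success | data) = α/(α+β) = 0.7537.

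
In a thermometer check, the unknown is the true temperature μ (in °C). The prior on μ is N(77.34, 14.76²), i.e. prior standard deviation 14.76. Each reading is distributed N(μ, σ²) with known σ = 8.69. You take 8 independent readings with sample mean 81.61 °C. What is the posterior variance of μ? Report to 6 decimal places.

9.047495

For Normal data with known variance σ², a Normal(μ₀, σ₀²) prior on μ is conjugate. Posterior precision = 1/σ₀² + n/σ²; posterior mean is the precision-weighted average of μ₀ and x̄.
σ₀² = 14.76² = 217.8576, σ² = 8.69² = 75.5161; σ² + n·σ₀² = 75.5161 + 8·217.8576 = 1818.3769.
Posterior precision = 1/σ₀² + n/σ² = 1/217.8576 + 8/75.5161 = (σ² + n·σ₀²)/(σ₀²σ²) = 1818.3769/(217.8576·75.5161); posterior variance σₙ² = σ₀²σ²/(σ² + n·σ₀²) = 217.8576·75.5161/1818.3769 = 9.047495.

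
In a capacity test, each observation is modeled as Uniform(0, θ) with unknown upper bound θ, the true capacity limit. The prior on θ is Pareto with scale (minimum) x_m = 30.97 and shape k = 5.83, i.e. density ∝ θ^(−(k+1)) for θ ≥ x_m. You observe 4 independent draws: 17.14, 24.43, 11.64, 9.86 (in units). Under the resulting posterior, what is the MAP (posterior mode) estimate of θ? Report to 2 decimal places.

30.97

A Pareto(scale x_m, shape k) prior on the upper bound θ of Uniform(0, θ) is conjugate: posterior is Pareto(max(x_m, max xᵢ), k + n).
Sample maximum = 24.43; prior scale x_m = 30.97 → posterior scale = max = 30.97.
Posterior shape = 5.83 + 4 = 9.83.
The Pareto density is decreasing on [x_m, ∞), so the mode is x_m = 30.97.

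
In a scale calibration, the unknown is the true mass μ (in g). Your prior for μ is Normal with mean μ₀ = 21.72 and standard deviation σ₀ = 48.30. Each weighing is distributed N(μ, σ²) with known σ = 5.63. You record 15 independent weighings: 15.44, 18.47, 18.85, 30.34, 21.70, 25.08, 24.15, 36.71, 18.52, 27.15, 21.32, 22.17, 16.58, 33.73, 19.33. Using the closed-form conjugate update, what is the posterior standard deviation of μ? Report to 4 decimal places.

1.4530

For Normal data with known variance σ², a Normal(μ₀, σ₀²) prior on μ is conjugate. Posterior precision = 1/σ₀² + n/σ²; posterior mean is the precision-weighted average of μ₀ and x̄.
σ₀² = 48.30² = 2332.89, σ² = 5.63² = 31.6969; σ² + n·σ₀² = 31.6969 + 15·2332.89 = 35025.0469.
Posterior precision = 1/σ₀² + n/σ² = 1/2332.89 + 15/31.6969 = (σ² + n·σ₀²)/(σ₀²σ²) = 35025.0469/(2332.89·31.6969); posterior variance σₙ² = σ₀²σ²/(σ² + n·σ₀²) = 2332.89·31.6969/35025.0469 = 2.111214.
Posterior SD = √σₙ² = √(2332.89·31.6969/35025.0469) = 1.4530.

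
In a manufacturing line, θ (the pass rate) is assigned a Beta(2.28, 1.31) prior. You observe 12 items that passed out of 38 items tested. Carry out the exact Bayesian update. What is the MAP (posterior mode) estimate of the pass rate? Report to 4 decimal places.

The Beta prior is conjugate to a Binomial/Bernoulli likelihood; the update adds successes to α and failures to β.
Posterior: Beta(α+k, β+n−k) = Beta(2.28+12, 1.31+26) = Beta(14.28, 27.31).
Mode of Beta(a,b) for a,b>1 is (a−1)/(a+b−2) = 13.28/39.59 = 0.3354.

0.3354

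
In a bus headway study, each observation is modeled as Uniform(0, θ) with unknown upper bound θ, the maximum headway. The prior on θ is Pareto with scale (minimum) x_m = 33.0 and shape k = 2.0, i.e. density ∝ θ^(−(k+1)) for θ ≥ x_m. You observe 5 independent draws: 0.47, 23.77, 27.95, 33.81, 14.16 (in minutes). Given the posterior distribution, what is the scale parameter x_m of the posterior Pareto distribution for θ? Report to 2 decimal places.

A Pareto(scale x_m, shape k) prior on the upper bound θ of Uniform(0, θ) is conjugate: posterior is Pareto(max(x_m, max xᵢ), k + n).
Sample maximum = 33.81; prior scale x_m = 33.0 → posterior scale = max = 33.81.
Posterior shape = 2.0 + 5 = 7.0.
Posterior scale x_m = 33.81.

33.81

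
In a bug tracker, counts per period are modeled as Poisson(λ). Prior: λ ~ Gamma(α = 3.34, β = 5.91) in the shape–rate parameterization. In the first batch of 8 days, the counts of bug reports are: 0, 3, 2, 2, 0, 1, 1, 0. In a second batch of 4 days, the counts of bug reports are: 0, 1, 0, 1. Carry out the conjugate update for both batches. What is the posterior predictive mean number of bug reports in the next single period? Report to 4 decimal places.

0.8007

With a Gamma(shape α, rate β) prior, the Poisson likelihood is conjugate: the posterior is Gamma(α + ΣXᵢ, β + n).
Batch 1: sum of counts S = 9 over n = 8 days.
After batch 1: Gamma(α+S, β+n) = Gamma(3.34+9, 5.91+8) = Gamma(12.34, 13.91).
Batch 2: sum of counts S = 2 over n = 4 days.
After batch 2: Gamma(α+S, β+n) = Gamma(12.34+2, 13.91+4) = Gamma(14.34, 17.91).
The predictive distribution for one future period is NegBinom with mean α/β = 0.8007.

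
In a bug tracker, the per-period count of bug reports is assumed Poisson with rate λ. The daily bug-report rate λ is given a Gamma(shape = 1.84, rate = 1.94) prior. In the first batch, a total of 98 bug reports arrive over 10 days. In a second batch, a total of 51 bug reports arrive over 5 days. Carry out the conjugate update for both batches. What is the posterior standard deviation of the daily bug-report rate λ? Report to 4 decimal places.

With a Gamma(shape α, rate β) prior, the Poisson likelihood is conjugate: the posterior is Gamma(α + ΣXᵢ, β + n).
After batch 1: Gamma(α+S, β+n) = Gamma(1.84+98, 1.94+10) = Gamma(99.84, 11.94).
After batch 2: Gamma(α+S, β+n) = Gamma(99.84+51, 11.94+5) = Gamma(150.84, 16.94).
SD = √α/β = √150.84/16.94 = 0.7250.

0.7250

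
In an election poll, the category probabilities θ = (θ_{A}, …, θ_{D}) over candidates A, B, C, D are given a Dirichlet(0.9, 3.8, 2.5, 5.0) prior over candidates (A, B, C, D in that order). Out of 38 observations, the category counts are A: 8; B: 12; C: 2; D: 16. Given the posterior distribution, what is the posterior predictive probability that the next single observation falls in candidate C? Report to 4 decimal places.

The Dirichlet prior is conjugate to the Multinomial likelihood: each posterior αⱼ = prior αⱼ + observed count nⱼ.
Posterior concentration: (8.9, 15.8, 4.5, 21.0), total = 50.2.
P(next = C | data) = α_{C}/Σα = 0.0896.

0.0896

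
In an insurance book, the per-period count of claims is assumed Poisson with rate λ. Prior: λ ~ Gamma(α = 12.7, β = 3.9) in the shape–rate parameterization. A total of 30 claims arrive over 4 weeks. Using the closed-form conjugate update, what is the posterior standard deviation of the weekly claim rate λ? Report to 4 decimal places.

With a Gamma(shape α, rate β) prior, the Poisson likelihood is conjugate: the posterior is Gamma(α + ΣXᵢ, β + n).
Posterior: Gamma(α+S, β+n) = Gamma(12.7+30, 3.9+4) = Gamma(42.7, 7.9).
SD = √α/β = √42.7/7.9 = 0.8272.

0.8272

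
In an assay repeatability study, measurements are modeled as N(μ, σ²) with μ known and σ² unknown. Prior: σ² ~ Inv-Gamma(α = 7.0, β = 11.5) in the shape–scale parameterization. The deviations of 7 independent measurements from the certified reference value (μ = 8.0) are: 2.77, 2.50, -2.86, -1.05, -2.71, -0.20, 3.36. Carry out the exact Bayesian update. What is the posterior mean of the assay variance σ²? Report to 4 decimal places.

3.4147

With known mean μ and an Inverse-Gamma(α, β) prior on σ², the Normal likelihood is conjugate: posterior is Inv-Gamma(α + n/2, β + Σ(xᵢ−μ)²/2).
Σ(xᵢ−μ)² = (2.77)² + (2.50)² + (-2.86)² + (-1.05)² + (-2.71)² + (-0.20)² + (3.36)² = 41.8787.
Posterior: Inv-Gamma(7.0 + 7/2, 11.5 + 41.8787/2) = Inv-Gamma(10.50, 32.43935).
E[σ²|data] = β/(α−1) = 32.43935/9.50 = 3.4147.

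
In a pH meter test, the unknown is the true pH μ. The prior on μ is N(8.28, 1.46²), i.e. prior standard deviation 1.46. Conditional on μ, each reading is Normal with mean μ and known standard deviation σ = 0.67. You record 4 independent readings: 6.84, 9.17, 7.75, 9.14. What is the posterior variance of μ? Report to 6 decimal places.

0.106612

For Normal data with known variance σ², a Normal(μ₀, σ₀²) prior on μ is conjugate. Posterior precision = 1/σ₀² + n/σ²; posterior mean is the precision-weighted average of μ₀ and x̄.
σ₀² = 1.46² = 2.1316, σ² = 0.67² = 0.4489; σ² + n·σ₀² = 0.4489 + 4·2.1316 = 8.9753.
Posterior precision = 1/σ₀² + n/σ² = 1/2.1316 + 4/0.4489 = (σ² + n·σ₀²)/(σ₀²σ²) = 8.9753/(2.1316·0.4489); posterior variance σₙ² = σ₀²σ²/(σ² + n·σ₀²) = 2.1316·0.4489/8.9753 = 0.106612.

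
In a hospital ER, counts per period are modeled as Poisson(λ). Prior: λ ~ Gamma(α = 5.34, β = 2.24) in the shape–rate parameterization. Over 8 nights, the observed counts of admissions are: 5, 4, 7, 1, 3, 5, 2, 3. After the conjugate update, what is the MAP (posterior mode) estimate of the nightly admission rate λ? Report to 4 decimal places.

3.3535

With a Gamma(shape α, rate β) prior, the Poisson likelihood is conjugate: the posterior is Gamma(α + ΣXᵢ, β + n).
Sum of counts S = 30 over n = 8 nights.
Posterior: Gamma(α+S, β+n) = Gamma(5.34+30, 2.24+8) = Gamma(35.34, 10.24).
Mode of Gamma(α,β) for α≥1 is (α−1)/β = 34.34/10.24 = 3.3535.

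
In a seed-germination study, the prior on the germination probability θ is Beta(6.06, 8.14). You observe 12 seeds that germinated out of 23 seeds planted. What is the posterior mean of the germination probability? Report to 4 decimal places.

The Beta prior is conjugate to a Binomial/Bernoulli likelihood; the update adds successes to α and failures to β.
Posterior: Beta(α+k, β+n−k) = Beta(6.06+12, 8.14+11) = Beta(18.06, 19.14).
Posterior mean = α/(α+β) = 18.06/37.20 = 0.4855.

0.4855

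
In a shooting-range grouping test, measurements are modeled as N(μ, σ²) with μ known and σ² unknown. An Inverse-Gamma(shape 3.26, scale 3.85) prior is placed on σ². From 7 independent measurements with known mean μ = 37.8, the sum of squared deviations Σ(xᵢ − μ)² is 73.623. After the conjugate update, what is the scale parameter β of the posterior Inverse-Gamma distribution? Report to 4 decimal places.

40.6615

With known mean μ and an Inverse-Gamma(α, β) prior on σ², the Normal likelihood is conjugate: posterior is Inv-Gamma(α + n/2, β + Σ(xᵢ−μ)²/2).
Posterior: Inv-Gamma(3.26 + 7/2, 3.85 + 73.623/2) = Inv-Gamma(6.76, 40.6615).
Posterior β = 40.6615.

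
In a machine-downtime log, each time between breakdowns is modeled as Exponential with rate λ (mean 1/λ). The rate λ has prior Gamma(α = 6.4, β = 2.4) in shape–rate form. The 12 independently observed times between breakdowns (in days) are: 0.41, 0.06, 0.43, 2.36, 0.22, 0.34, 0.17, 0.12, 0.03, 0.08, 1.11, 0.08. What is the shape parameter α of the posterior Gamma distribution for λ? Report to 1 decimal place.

With a Gamma(shape α, rate β) prior on the exponential rate λ, the posterior after n observations with total T = Σxᵢ is Gamma(α+n, β+T).
Sum of observations T = 5.41 days; n = 12.
Posterior: Gamma(6.4+12, 2.4+5.41) = Gamma(18.4, 7.81).
Posterior α = 18.4.

18.4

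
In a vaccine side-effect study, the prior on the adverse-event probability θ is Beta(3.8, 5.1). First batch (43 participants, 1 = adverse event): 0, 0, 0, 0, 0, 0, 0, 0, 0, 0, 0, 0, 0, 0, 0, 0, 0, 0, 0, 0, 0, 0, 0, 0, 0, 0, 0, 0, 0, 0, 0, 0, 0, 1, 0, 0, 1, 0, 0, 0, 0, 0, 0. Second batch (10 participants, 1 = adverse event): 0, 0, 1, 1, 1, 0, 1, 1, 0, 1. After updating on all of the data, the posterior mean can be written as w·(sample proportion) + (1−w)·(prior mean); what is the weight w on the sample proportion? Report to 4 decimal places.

The Beta prior is conjugate to a Binomial/Bernoulli likelihood; the update adds successes to α and failures to β.
Total number of participants: n = 43 + 10 = 53.
Posterior mean = (α₀+k)/(α₀+β₀+n) = [n/(α₀+β₀+n)]·(k/n) + [(α₀+β₀)/(α₀+β₀+n)]·α₀/(α₀+β₀), so only n and the prior enter the weight.
The weight on the data is w = n/(α₀+β₀+n) = 53/(3.8+5.1+53) = 53/61.9 = 0.8562.

0.8562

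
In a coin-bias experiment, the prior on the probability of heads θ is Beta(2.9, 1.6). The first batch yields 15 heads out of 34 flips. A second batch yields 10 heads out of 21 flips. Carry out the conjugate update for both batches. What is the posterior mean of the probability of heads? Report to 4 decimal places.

The Beta prior is conjugate to a Binomial/Bernoulli likelihood; the update adds successes to α and failures to β.
After batch 1: Beta(2.9+15, 1.6+19) = Beta(17.9, 20.6).
After batch 2: Beta(17.9+10, 20.6+11) = Beta(27.9, 31.6).
Posterior mean = α/(α+β) = 27.9/59.5 = 0.4689.

0.4689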